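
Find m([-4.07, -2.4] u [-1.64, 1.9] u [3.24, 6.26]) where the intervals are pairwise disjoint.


For pairwise disjoint intervals, m(union) = sum of lengths.
= (-2.4 - -4.07) + (1.9 - -1.64) + (6.26 - 3.24)
= 1.67 + 3.54 + 3.02
= 8.23


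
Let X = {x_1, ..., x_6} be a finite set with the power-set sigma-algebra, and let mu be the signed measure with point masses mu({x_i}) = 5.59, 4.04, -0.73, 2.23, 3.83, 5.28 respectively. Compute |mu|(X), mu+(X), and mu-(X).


Step 1: Every measurable set is a union of atoms (the cells / points), so a Hahn decomposition is
  obtained by grouping atoms by sign: P = union of atoms with mu > 0, N = union of the remaining atoms.
  Atoms in P (indices): 1, 2, 4, 5, 6;  atoms in N (indices): 3
  Positive values: 5.59, 4.04, 2.23, 3.83, 5.28
  Negative values: -0.73
Step 2: mu+(X) = mu(P) = sum of positive atom values = 20.97
Step 3: mu-(X) = -mu(N) = sum of |negative atom values| = 0.73
Step 4: |mu|(X) = mu+(X) + mu-(X) = 20.97 + 0.73 = 21.7


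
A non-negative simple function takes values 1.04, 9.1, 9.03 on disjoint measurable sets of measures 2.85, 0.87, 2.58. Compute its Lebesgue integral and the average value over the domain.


Step 1: Integral = sum(value_i * measure_i)
= 1.04*2.85 + 9.1*0.87 + 9.03*2.58
= 2.964 + 7.917 + 23.2974
= 34.1784
Step 2: Total measure of domain = 2.85 + 0.87 + 2.58 = 6.3
Step 3: Average value = 34.1784 / 6.3 = 5.425143


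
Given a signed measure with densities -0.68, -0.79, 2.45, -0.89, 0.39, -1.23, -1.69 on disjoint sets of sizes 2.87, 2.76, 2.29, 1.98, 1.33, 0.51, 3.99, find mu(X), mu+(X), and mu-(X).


Step 1: Compute signed measure on each set:
  Set 1: -0.68 * 2.87 = -1.9516
  Set 2: -0.79 * 2.76 = -2.1804
  Set 3: 2.45 * 2.29 = 5.6105
  Set 4: -0.89 * 1.98 = -1.7622
  Set 5: 0.39 * 1.33 = 0.5187
  Set 6: -1.23 * 0.51 = -0.6273
  Set 7: -1.69 * 3.99 = -6.7431
Step 2: Total signed measure = (-1.9516) + (-2.1804) + (5.6105) + (-1.7622) + (0.5187) + (-0.6273) + (-6.7431)
     = -7.1354
Step 3: Positive part mu+(X) = sum of positive contributions = 6.1292
Step 4: Negative part mu-(X) = |sum of negative contributions| = 13.2646


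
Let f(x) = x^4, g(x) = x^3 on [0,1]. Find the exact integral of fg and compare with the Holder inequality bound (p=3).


Step 1: Exact integral of f*g = integral(x^7, 0, 1) = 1/8
     = 0.125
Step 2: Holder bound with p=3, q=1.5:
  ||f||_p = (integral x^12 dx)^(1/3) = (1/13)^(1/3) = 0.42529
  ||g||_q = (integral x^4.5 dx)^(1/1.5) = (1/5.5)^(1/1.5) = 0.320941
Step 3: Holder bound = ||f||_p * ||g||_q = 0.42529 * 0.320941 = 0.136493
Verification: 0.125 <= 0.136493 (Holder holds)


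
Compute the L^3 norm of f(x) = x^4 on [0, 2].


Step 1: ||f||_3 = (integral_0^2 |x^4|^3 dx)^(1/3)
     = (integral_0^2 x^12 dx)^(1/3)
Step 2: integral_0^2 x^12 dx = [x^13/(13)] from 0 to 2 = 2^13/13
     = 8192/13 = 630.153846
Step 3: ||f||_3 = (630.153846)^(1/3) = 8.573317


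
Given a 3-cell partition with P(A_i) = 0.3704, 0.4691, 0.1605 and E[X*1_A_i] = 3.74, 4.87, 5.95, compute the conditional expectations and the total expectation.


For each cell A_i: E[X|A_i] = E[X*1_A_i] / P(A_i)
Step 1: E[X|A_1] = 3.74 / 0.3704 = 10.097192
Step 2: E[X|A_2] = 4.87 / 0.4691 = 10.381582
Step 3: E[X|A_3] = 5.95 / 0.1605 = 37.071651
Verification: E[X] = sum E[X*1_A_i] = 3.74 + 4.87 + 5.95 = 14.56


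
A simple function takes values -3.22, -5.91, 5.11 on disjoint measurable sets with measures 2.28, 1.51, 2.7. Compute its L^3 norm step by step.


Step 1: Compute |f_i|^3 for each value:
  |-3.22|^3 = 33.386248
  |-5.91|^3 = 206.425071
  |5.11|^3 = 133.432831
Step 2: Multiply by measures and sum:
  33.386248 * 2.28 = 76.120645
  206.425071 * 1.51 = 311.701857
  133.432831 * 2.7 = 360.268644
Sum = 76.120645 + 311.701857 + 360.268644 = 748.091146
Step 3: Take the p-th root:
||f||_3 = (748.091146)^(1/3) = 9.077888


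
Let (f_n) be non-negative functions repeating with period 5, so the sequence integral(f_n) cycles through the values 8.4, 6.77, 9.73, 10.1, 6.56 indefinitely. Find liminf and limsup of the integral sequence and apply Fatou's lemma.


The sequence (integral(f_n)) is periodic with period 5, repeating the values 8.4, 6.77, 9.73, 10.1, 6.56 indefinitely.
Step 1: For a periodic sequence, every tail (a_m, a_(m+1), ...) contains all 5 period values infinitely often.
Step 2: Hence inf of every tail = min of the period values = min(8.4, 6.77, 9.73, 10.1, 6.56) = 6.56.
        liminf_n integral(f_n) = sup over m of (inf of tail from m) = 6.56.
Step 3: Similarly sup of every tail = max of the period values = 10.1.
        limsup_n integral(f_n) = 10.1.
Step 4: Fatou's lemma: integral(liminf_n f_n) <= liminf_n integral(f_n) = 6.56.
        So the integral of the pointwise liminf is at most 6.56.


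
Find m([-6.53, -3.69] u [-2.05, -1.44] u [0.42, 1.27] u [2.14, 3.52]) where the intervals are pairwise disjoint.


For pairwise disjoint intervals, m(union) = sum of lengths.
= (-3.69 - -6.53) + (-1.44 - -2.05) + (1.27 - 0.42) + (3.52 - 2.14)
= 2.84 + 0.61 + 0.85 + 1.38
= 5.68


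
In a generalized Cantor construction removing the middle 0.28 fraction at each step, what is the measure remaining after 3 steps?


Step 1: At each step, fraction remaining = 1 - 0.28 = 0.72
Step 2: After 3 steps, measure = (0.72)^3
Step 3: Computing the power step by step:
  After step 1: 0.72
  After step 2: 0.5184
  After step 3: 0.373248
Result = 0.373248


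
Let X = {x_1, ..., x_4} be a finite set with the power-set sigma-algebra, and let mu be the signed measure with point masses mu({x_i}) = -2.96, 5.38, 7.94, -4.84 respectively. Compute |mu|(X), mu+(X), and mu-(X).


Step 1: Every measurable set is a union of atoms (the cells / points), so a Hahn decomposition is
  obtained by grouping atoms by sign: P = union of atoms with mu > 0, N = union of the remaining atoms.
  Atoms in P (indices): 2, 3;  atoms in N (indices): 1, 4
  Positive values: 5.38, 7.94
  Negative values: -2.96, -4.84
Step 2: mu+(X) = mu(P) = sum of positive atom values = 13.32
Step 3: mu-(X) = -mu(N) = sum of |negative atom values| = 7.8
Step 4: |mu|(X) = mu+(X) + mu-(X) = 13.32 + 7.8 = 21.12


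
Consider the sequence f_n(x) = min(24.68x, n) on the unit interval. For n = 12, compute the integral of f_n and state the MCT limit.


f(x) = 24.68x on [0,1]; f_n(x) = min(24.68x, n). At n = 12:
Step 1: f(x) reaches 12 at x = 12/24.68 = 0.486224
Step 2: integral(f_12) = integral(24.68x, 0, 0.486224) + integral(12, 0.486224, 1)
       = 24.68*0.486224^2/2 + 12*(1 - 0.486224)
       = 2.917342 + 6.165316
       = 9.082658
Step 3: As n -> infinity, f_n increases to f, so by MCT integral(f_n) -> integral(f) = 24.68/2 = 12.34.
Convergence: integral(f_12) = 9.082658 -> 12.34 as n -> infinity


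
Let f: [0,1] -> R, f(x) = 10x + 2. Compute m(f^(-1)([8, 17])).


f^(-1)([8, 17]) = {x : 8 <= 10x + 2 <= 17}
Solving: (8 - 2)/10 <= x <= (17 - 2)/10
= [0.6, 1.5]
Intersecting with [0,1]: [0.6, 1]
Measure = 1 - 0.6 = 0.4


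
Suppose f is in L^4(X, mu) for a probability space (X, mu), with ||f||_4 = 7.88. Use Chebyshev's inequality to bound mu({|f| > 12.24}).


Chebyshev/Markov inequality: mu(|f| > eps) <= (||f||_p / eps)^p
Step 1: ||f||_4 / eps = 7.88 / 12.24 = 0.643791
Step 2: Raise to power p = 4:
  (0.643791)^4 = 0.171783
Step 3: Therefore mu(|f| > 12.24) <= 0.171783


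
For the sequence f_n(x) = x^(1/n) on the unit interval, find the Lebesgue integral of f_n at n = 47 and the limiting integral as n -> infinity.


At n = 47: f_47(x) = x^(1/47).
Step 1: integral(x^(1/47), 0, 1) = [x^(1/47+1) / (1/47+1)] from 0 to 1
     = 1 / (1/47 + 1) = 1 / ((47+1)/47) = 47/(47+1)
     = 47/48 = 0.979167
Step 2: As n -> infinity, f_n(x) = x^(1/n) -> 1 for x in (0,1], and f_n is increasing in n.
By MCT, lim_n integral(f_n) = integral(lim_n f_n) = integral(1, 0, 1) = 1.
Step 3: Verify convergence: 47/48 = 0.979167 -> 1


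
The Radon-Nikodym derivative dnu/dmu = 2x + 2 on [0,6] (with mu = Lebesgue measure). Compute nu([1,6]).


nu(A) = integral_A (dnu/dmu) dmu = integral_1^6 (2x + 2) dx
Step 1: Antiderivative F(x) = (2/2)x^2 + 2x
Step 2: F(6) = (2/2)*6^2 + 2*6 = 36 + 12 = 48
Step 3: F(1) = (2/2)*1^2 + 2*1 = 1 + 2 = 3
Step 4: nu([1,6]) = F(6) - F(1) = 48 - 3 = 45


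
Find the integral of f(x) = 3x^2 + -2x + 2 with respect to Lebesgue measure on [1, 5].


The Lebesgue integral of a Riemann-integrable function agrees with the Riemann integral.
Antiderivative F(x) = (3/3)x^3 + (-2/2)x^2 + 2x
F(5) = (3/3)*5^3 + (-2/2)*5^2 + 2*5
     = (3/3)*125 + (-2/2)*25 + 2*5
     = 125 + -25 + 10
     = 110
F(1) = 2
Integral = F(5) - F(1) = 110 - 2 = 108


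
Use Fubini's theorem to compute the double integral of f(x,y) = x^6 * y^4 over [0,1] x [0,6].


By Fubini's theorem, the double integral factors as a product of single integrals:
Step 1: integral_0^1 x^6 dx = [x^7/7] from 0 to 1
     = 1^7/7 = 0.142857
Step 2: integral_0^6 y^4 dy = [y^5/5] from 0 to 6
     = 6^5/5 = 1555.2
Step 3: Double integral = 0.142857 * 1555.2 = 222.171429


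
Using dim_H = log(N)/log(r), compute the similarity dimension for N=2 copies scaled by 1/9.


For a self-similar set with N copies scaled by 1/r:
dim_H = log(N)/log(r) = log(2)/log(9)
= 0.693147/2.197225
= 0.315465


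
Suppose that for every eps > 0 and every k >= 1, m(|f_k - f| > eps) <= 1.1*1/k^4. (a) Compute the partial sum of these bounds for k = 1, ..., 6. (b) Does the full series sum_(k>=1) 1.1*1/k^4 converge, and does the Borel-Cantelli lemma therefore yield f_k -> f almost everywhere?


Step 1: List the terms 1.1*1/k^4 for k = 1 to 6:
  k=1: 1.1
  k=2: 0.06875
  k=3: 0.01358
  k=4: 0.004297
  k=5: 0.00176
  k=6: 8.487654e-04
Step 2: Partial sum = 1.1 + 0.06875 + 0.01358 + 0.004297 + 0.00176 + 8.487654e-04
     = 1.189236
Step 3: The full series sum_(k>=1) 1.1*1/k^4 converges (p-series with p = 4 > 1; a constant multiple of a convergent series converges).
Step 4: Fix eps > 0. Since sum_k m(|f_k - f| > eps) < infinity, the Borel-Cantelli lemma gives
        m(limsup_k {|f_k - f| > eps}) = 0, i.e. for a.e. x, |f_k(x) - f(x)| <= eps for all large k.
        Applying this with eps = 1/j for j = 1, 2, ... and intersecting the countably many full-measure sets,
        for a.e. x we get limsup_k |f_k(x) - f(x)| <= 1/j for every j, hence f_k -> f almost everywhere.
Conclusion: series converges; Borel-Cantelli yields f_k -> f a.e.


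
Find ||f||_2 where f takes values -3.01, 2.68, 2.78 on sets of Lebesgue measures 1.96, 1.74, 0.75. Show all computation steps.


Step 1: Compute |f_i|^2 for each value:
  |-3.01|^2 = 9.0601
  |2.68|^2 = 7.1824
  |2.78|^2 = 7.7284
Step 2: Multiply by measures and sum:
  9.0601 * 1.96 = 17.757796
  7.1824 * 1.74 = 12.497376
  7.7284 * 0.75 = 5.7963
Sum = 17.757796 + 12.497376 + 5.7963 = 36.051472
Step 3: Take the p-th root:
||f||_2 = (36.051472)^(1/2) = 6.004288


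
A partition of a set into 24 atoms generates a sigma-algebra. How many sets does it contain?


Each element of the sigma-algebra is a union of some subset of the 24 atoms.
The number of such subsets is 2^24 = 16777216.


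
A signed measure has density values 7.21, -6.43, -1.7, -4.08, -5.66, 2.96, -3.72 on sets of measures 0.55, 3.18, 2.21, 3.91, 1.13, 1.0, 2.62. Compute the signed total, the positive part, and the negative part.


Step 1: Compute signed measure on each set:
  Set 1: 7.21 * 0.55 = 3.9655
  Set 2: -6.43 * 3.18 = -20.4474
  Set 3: -1.7 * 2.21 = -3.757
  Set 4: -4.08 * 3.91 = -15.9528
  Set 5: -5.66 * 1.13 = -6.3958
  Set 6: 2.96 * 1.0 = 2.96
  Set 7: -3.72 * 2.62 = -9.7464
Step 2: Total signed measure = (3.9655) + (-20.4474) + (-3.757) + (-15.9528) + (-6.3958) + (2.96) + (-9.7464)
     = -49.3739
Step 3: Positive part mu+(X) = sum of positive contributions = 6.9255
Step 4: Negative part mu-(X) = |sum of negative contributions| = 56.2994


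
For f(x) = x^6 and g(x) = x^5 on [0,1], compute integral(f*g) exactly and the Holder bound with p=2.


Step 1: Exact integral of f*g = integral(x^11, 0, 1) = 1/12
     = 0.083333
Step 2: Holder bound with p=2, q=2:
  ||f||_p = (integral x^12 dx)^(1/2) = (1/13)^(1/2) = 0.27735
  ||g||_q = (integral x^10 dx)^(1/2) = (1/11)^(1/2) = 0.301511
Step 3: Holder bound = ||f||_p * ||g||_q = 0.27735 * 0.301511 = 0.083624
Verification: 0.083333 <= 0.083624 (Holder holds)


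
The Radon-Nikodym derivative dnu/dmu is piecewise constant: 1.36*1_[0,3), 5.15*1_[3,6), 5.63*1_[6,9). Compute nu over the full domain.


Integrate each piece of the Radon-Nikodym derivative:
Step 1: integral_0^3 1.36 dx = 1.36*(3-0) = 1.36*3 = 4.08
Step 2: integral_3^6 5.15 dx = 5.15*(6-3) = 5.15*3 = 15.45
Step 3: integral_6^9 5.63 dx = 5.63*(9-6) = 5.63*3 = 16.89
Total: 4.08 + 15.45 + 16.89 = 36.42


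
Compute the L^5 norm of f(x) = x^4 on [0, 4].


Step 1: ||f||_5 = (integral_0^4 |x^4|^5 dx)^(1/5)
     = (integral_0^4 x^20 dx)^(1/5)
Step 2: integral_0^4 x^20 dx = [x^21/(21)] from 0 to 4 = 4^21/21
     = 4398046511104/21 = 2.094308e+11
Step 3: ||f||_5 = (2.094308e+11)^(1/5) = 183.741858


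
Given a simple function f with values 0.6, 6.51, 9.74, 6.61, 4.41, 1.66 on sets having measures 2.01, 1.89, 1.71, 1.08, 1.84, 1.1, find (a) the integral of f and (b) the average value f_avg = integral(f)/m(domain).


Step 1: Integral = sum(value_i * measure_i)
= 0.6*2.01 + 6.51*1.89 + 9.74*1.71 + 6.61*1.08 + 4.41*1.84 + 1.66*1.1
= 1.206 + 12.3039 + 16.6554 + 7.1388 + 8.1144 + 1.826
= 47.2445
Step 2: Total measure of domain = 2.01 + 1.89 + 1.71 + 1.08 + 1.84 + 1.1 = 9.63
Step 3: Average value = 47.2445 / 9.63 = 4.905971


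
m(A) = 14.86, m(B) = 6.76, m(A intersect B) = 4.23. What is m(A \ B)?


m(A \ B) = m(A) - m(A n B)
= 14.86 - 4.23
= 10.63


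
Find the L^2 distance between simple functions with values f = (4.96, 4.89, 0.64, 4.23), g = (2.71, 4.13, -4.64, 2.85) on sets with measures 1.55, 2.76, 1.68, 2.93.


Step 1: Compute differences f_i - g_i:
  4.96 - 2.71 = 2.25
  4.89 - 4.13 = 0.76
  0.64 - -4.64 = 5.28
  4.23 - 2.85 = 1.38
Step 2: Compute |diff|^2 * measure for each set:
  |2.25|^2 * 1.55 = 5.0625 * 1.55 = 7.846875
  |0.76|^2 * 2.76 = 0.5776 * 2.76 = 1.594176
  |5.28|^2 * 1.68 = 27.8784 * 1.68 = 46.835712
  |1.38|^2 * 2.93 = 1.9044 * 2.93 = 5.579892
Step 3: Sum = 61.856655
Step 4: ||f-g||_2 = (61.856655)^(1/2) = 7.8649


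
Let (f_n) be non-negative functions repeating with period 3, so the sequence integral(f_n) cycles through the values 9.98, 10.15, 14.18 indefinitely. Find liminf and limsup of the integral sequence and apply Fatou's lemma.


The sequence (integral(f_n)) is periodic with period 3, repeating the values 9.98, 10.15, 14.18 indefinitely.
Step 1: For a periodic sequence, every tail (a_m, a_(m+1), ...) contains all 3 period values infinitely often.
Step 2: Hence inf of every tail = min of the period values = min(9.98, 10.15, 14.18) = 9.98.
        liminf_n integral(f_n) = sup over m of (inf of tail from m) = 9.98.
Step 3: Similarly sup of every tail = max of the period values = 14.18.
        limsup_n integral(f_n) = 14.18.
Step 4: Fatou's lemma: integral(liminf_n f_n) <= liminf_n integral(f_n) = 9.98.
        So the integral of the pointwise liminf is at most 9.98.


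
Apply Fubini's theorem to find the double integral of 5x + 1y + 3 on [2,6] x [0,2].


By Fubini, integrate in x first, then y.
Step 1: Fix y, integrate over x in [2,6]:
  integral(5x + 1y + 3, x=2..6)
  = 5*(6^2 - 2^2)/2 + (1y + 3)*(6 - 2)
  = 80 + (1y + 3)*4
  = 80 + 4y + 12
  = 92 + 4y
Step 2: Integrate over y in [0,2]:
  integral(92 + 4y, y=0..2)
  = 92*2 + 4*(2^2 - 0^2)/2
  = 184 + 8
  = 192


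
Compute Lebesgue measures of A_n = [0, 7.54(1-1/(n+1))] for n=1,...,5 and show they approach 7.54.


By continuity of measure from below: if A_n increases to A, then m(A_n) -> m(A).
Here A = [0, 7.54], so m(A) = 7.54
Step 1: a_1 = 7.54*(1 - 1/2) = 3.77, m(A_1) = 3.77
Step 2: a_2 = 7.54*(1 - 1/3) = 5.0267, m(A_2) = 5.0267
Step 3: a_3 = 7.54*(1 - 1/4) = 5.655, m(A_3) = 5.655
Step 4: a_4 = 7.54*(1 - 1/5) = 6.032, m(A_4) = 6.032
Step 5: a_5 = 7.54*(1 - 1/6) = 6.2833, m(A_5) = 6.2833
Limit: m(A_n) -> m([0,7.54]) = 7.54


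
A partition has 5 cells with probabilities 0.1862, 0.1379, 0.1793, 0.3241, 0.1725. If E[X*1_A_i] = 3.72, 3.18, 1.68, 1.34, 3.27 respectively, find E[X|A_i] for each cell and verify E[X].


For each cell A_i: E[X|A_i] = E[X*1_A_i] / P(A_i)
Step 1: E[X|A_1] = 3.72 / 0.1862 = 19.978518
Step 2: E[X|A_2] = 3.18 / 0.1379 = 23.060189
Step 3: E[X|A_3] = 1.68 / 0.1793 = 9.369771
Step 4: E[X|A_4] = 1.34 / 0.3241 = 4.134526
Step 5: E[X|A_5] = 3.27 / 0.1725 = 18.956522
Verification: E[X] = sum E[X*1_A_i] = 3.72 + 3.18 + 1.68 + 1.34 + 3.27 = 13.19


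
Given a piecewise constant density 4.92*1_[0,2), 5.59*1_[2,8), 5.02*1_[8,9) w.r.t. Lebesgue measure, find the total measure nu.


Integrate each piece of the Radon-Nikodym derivative:
Step 1: integral_0^2 4.92 dx = 4.92*(2-0) = 4.92*2 = 9.84
Step 2: integral_2^8 5.59 dx = 5.59*(8-2) = 5.59*6 = 33.54
Step 3: integral_8^9 5.02 dx = 5.02*(9-8) = 5.02*1 = 5.02
Total: 9.84 + 33.54 + 5.02 = 48.4


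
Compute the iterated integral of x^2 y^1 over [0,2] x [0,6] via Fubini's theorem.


By Fubini's theorem, the double integral factors as a product of single integrals:
Step 1: integral_0^2 x^2 dx = [x^3/3] from 0 to 2
     = 2^3/3 = 2.666667
Step 2: integral_0^6 y^1 dy = [y^2/2] from 0 to 6
     = 6^2/2 = 18
Step 3: Double integral = 2.666667 * 18 = 48


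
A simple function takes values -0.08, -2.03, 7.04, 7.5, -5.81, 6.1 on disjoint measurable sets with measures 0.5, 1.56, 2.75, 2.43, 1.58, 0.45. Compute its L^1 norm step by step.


Step 1: Compute |f_i|^1 for each value:
  |-0.08|^1 = 0.08
  |-2.03|^1 = 2.03
  |7.04|^1 = 7.04
  |7.5|^1 = 7.5
  |-5.81|^1 = 5.81
  |6.1|^1 = 6.1
Step 2: Multiply by measures and sum:
  0.08 * 0.5 = 0.04
  2.03 * 1.56 = 3.1668
  7.04 * 2.75 = 19.36
  7.5 * 2.43 = 18.225
  5.81 * 1.58 = 9.1798
  6.1 * 0.45 = 2.745
Sum = 0.04 + 3.1668 + 19.36 + 18.225 + 9.1798 + 2.745 = 52.7166
Step 3: Take the p-th root:
||f||_1 = (52.7166)^(1/1) = 52.7166


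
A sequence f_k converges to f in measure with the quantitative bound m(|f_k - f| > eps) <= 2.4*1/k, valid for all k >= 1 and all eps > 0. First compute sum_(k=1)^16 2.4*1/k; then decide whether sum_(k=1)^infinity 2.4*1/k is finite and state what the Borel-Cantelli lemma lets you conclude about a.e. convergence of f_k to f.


Step 1: List the terms 2.4*1/k for k = 1 to 16:
  k=1: 2.4
  k=2: 1.2
  k=3: 0.8
  k=4: 0.6
  k=5: 0.48
  k=6: 0.4
  k=7: 0.342857
  k=8: 0.3
  k=9: 0.266667
  k=10: 0.24
  k=11: 0.218182
  k=12: 0.2
  k=13: 0.184615
  k=14: 0.171429
  k=15: 0.16
  k=16: 0.15
Step 2: Partial sum = 2.4 + 1.2 + 0.8 + 0.6 + 0.48 + 0.4 + 0.342857 + 0.3 + 0.266667 + 0.24 + 0.218182 + 0.2 + 0.184615 + 0.171429 + 0.16 + 0.15
     = 8.11375
Step 3: The full series sum_(k>=1) 2.4*1/k diverges (harmonic series, p = 1; a nonzero constant multiple of a divergent series diverges).
Step 4: The (first) Borel-Cantelli lemma requires a summable sequence of measures, so it does not apply here;
        from this bound alone no conclusion about a.e. convergence can be drawn (convergence in measure still
        gives an a.e.-convergent subsequence, but not a.e. convergence of the whole sequence).
Conclusion: series diverges; Borel-Cantelli is inconclusive about a.e. convergence of f_k.


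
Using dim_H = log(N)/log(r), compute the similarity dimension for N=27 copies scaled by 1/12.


For a self-similar set with N copies scaled by 1/r:
dim_H = log(N)/log(r) = log(27)/log(12)
= 3.295837/2.484907
= 1.326342


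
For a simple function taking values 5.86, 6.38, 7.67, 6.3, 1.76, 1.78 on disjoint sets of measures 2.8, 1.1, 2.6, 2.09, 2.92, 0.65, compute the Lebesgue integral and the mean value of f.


Step 1: Integral = sum(value_i * measure_i)
= 5.86*2.8 + 6.38*1.1 + 7.67*2.6 + 6.3*2.09 + 1.76*2.92 + 1.78*0.65
= 16.408 + 7.018 + 19.942 + 13.167 + 5.1392 + 1.157
= 62.8312
Step 2: Total measure of domain = 2.8 + 1.1 + 2.6 + 2.09 + 2.92 + 0.65 = 12.16
Step 3: Average value = 62.8312 / 12.16 = 5.167039


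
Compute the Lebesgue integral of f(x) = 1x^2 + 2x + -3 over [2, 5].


The Lebesgue integral of a Riemann-integrable function agrees with the Riemann integral.
Antiderivative F(x) = (1/3)x^3 + (2/2)x^2 + -3x
F(5) = (1/3)*5^3 + (2/2)*5^2 + -3*5
     = (1/3)*125 + (2/2)*25 + -3*5
     = 41.666667 + 25 + -15
     = 51.666667
F(2) = 0.666667
Integral = F(5) - F(2) = 51.666667 - 0.666667 = 51


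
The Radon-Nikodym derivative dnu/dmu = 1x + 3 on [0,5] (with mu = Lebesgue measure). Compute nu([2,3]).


nu(A) = integral_A (dnu/dmu) dmu = integral_2^3 (1x + 3) dx
Step 1: Antiderivative F(x) = (1/2)x^2 + 3x
Step 2: F(3) = (1/2)*3^2 + 3*3 = 4.5 + 9 = 13.5
Step 3: F(2) = (1/2)*2^2 + 3*2 = 2 + 6 = 8
Step 4: nu([2,3]) = F(3) - F(2) = 13.5 - 8 = 5.5


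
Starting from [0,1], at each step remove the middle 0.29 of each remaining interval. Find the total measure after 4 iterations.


Step 1: At each step, fraction remaining = 1 - 0.29 = 0.71
Step 2: After 4 steps, measure = (0.71)^4
Step 3: Computing the power step by step:
  After step 1: 0.71
  After step 2: 0.5041
  After step 3: 0.357911
  After step 4: 0.254117
Result = 0.254117


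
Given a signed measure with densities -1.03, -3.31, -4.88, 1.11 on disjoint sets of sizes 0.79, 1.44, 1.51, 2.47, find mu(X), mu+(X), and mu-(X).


Step 1: Compute signed measure on each set:
  Set 1: -1.03 * 0.79 = -0.8137
  Set 2: -3.31 * 1.44 = -4.7664
  Set 3: -4.88 * 1.51 = -7.3688
  Set 4: 1.11 * 2.47 = 2.7417
Step 2: Total signed measure = (-0.8137) + (-4.7664) + (-7.3688) + (2.7417)
     = -10.2072
Step 3: Positive part mu+(X) = sum of positive contributions = 2.7417
Step 4: Negative part mu-(X) = |sum of negative contributions| = 12.9489


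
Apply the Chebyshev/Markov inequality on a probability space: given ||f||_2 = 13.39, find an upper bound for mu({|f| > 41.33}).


Chebyshev/Markov inequality: mu(|f| > eps) <= (||f||_p / eps)^p
Step 1: ||f||_2 / eps = 13.39 / 41.33 = 0.323978
Step 2: Raise to power p = 2:
  (0.323978)^2 = 0.104962
Step 3: Therefore mu(|f| > 41.33) <= 0.104962


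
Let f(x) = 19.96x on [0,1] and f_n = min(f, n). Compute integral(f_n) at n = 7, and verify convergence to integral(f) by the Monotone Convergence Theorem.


f(x) = 19.96x on [0,1]; f_n(x) = min(19.96x, n). At n = 7:
Step 1: f(x) reaches 7 at x = 7/19.96 = 0.350701
Step 2: integral(f_7) = integral(19.96x, 0, 0.350701) + integral(7, 0.350701, 1)
       = 19.96*0.350701^2/2 + 7*(1 - 0.350701)
       = 1.227455 + 4.54509
       = 5.772545
Step 3: As n -> infinity, f_n increases to f, so by MCT integral(f_n) -> integral(f) = 19.96/2 = 9.98.
Convergence: integral(f_7) = 5.772545 -> 9.98 as n -> infinity


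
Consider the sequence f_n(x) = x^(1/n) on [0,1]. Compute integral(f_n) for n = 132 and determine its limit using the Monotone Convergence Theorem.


At n = 132: f_132(x) = x^(1/132).
Step 1: integral(x^(1/132), 0, 1) = [x^(1/132+1) / (1/132+1)] from 0 to 1
     = 1 / (1/132 + 1) = 1 / ((132+1)/132) = 132/(132+1)
     = 132/133 = 0.992481
Step 2: As n -> infinity, f_n(x) = x^(1/n) -> 1 for x in (0,1], and f_n is increasing in n.
By MCT, lim_n integral(f_n) = integral(lim_n f_n) = integral(1, 0, 1) = 1.
Step 3: Verify convergence: 132/133 = 0.992481 -> 1


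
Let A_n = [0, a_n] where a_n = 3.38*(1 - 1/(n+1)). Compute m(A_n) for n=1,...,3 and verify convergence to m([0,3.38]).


By continuity of measure from below: if A_n increases to A, then m(A_n) -> m(A).
Here A = [0, 3.38], so m(A) = 3.38
Step 1: a_1 = 3.38*(1 - 1/2) = 1.69, m(A_1) = 1.69
Step 2: a_2 = 3.38*(1 - 1/3) = 2.2533, m(A_2) = 2.2533
Step 3: a_3 = 3.38*(1 - 1/4) = 2.535, m(A_3) = 2.535
Limit: m(A_n) -> m([0,3.38]) = 3.38


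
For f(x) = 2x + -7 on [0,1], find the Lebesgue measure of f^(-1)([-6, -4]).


f^(-1)([-6, -4]) = {x : -6 <= 2x + -7 <= -4}
Solving: (-6 - -7)/2 <= x <= (-4 - -7)/2
= [0.5, 1.5]
Intersecting with [0,1]: [0.5, 1]
Measure = 1 - 0.5 = 0.5


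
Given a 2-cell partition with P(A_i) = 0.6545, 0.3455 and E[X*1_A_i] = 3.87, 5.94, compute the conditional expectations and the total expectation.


For each cell A_i: E[X|A_i] = E[X*1_A_i] / P(A_i)
Step 1: E[X|A_1] = 3.87 / 0.6545 = 5.912911
Step 2: E[X|A_2] = 5.94 / 0.3455 = 17.192475
Verification: E[X] = sum E[X*1_A_i] = 3.87 + 5.94 = 9.81


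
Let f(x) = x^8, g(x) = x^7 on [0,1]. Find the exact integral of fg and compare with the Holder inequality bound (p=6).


Step 1: Exact integral of f*g = integral(x^15, 0, 1) = 1/16
     = 0.0625
Step 2: Holder bound with p=6, q=1.2:
  ||f||_p = (integral x^48 dx)^(1/6) = (1/49)^(1/6) = 0.522758
  ||g||_q = (integral x^8.4 dx)^(1/1.2) = (1/9.4)^(1/1.2) = 0.154547
Step 3: Holder bound = ||f||_p * ||g||_q = 0.522758 * 0.154547 = 0.080791
Verification: 0.0625 <= 0.080791 (Holder holds)


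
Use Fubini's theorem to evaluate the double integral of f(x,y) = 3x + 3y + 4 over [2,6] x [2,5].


By Fubini, integrate in x first, then y.
Step 1: Fix y, integrate over x in [2,6]:
  integral(3x + 3y + 4, x=2..6)
  = 3*(6^2 - 2^2)/2 + (3y + 4)*(6 - 2)
  = 48 + (3y + 4)*4
  = 48 + 12y + 16
  = 64 + 12y
Step 2: Integrate over y in [2,5]:
  integral(64 + 12y, y=2..5)
  = 64*3 + 12*(5^2 - 2^2)/2
  = 192 + 126
  = 318


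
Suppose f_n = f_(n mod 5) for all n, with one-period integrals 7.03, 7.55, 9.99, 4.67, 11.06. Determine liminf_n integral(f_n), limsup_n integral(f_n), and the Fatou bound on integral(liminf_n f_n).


The sequence (integral(f_n)) is periodic with period 5, repeating the values 7.03, 7.55, 9.99, 4.67, 11.06 indefinitely.
Step 1: For a periodic sequence, every tail (a_m, a_(m+1), ...) contains all 5 period values infinitely often.
Step 2: Hence inf of every tail = min of the period values = min(7.03, 7.55, 9.99, 4.67, 11.06) = 4.67.
        liminf_n integral(f_n) = sup over m of (inf of tail from m) = 4.67.
Step 3: Similarly sup of every tail = max of the period values = 11.06.
        limsup_n integral(f_n) = 11.06.
Step 4: Fatou's lemma: integral(liminf_n f_n) <= liminf_n integral(f_n) = 4.67.
        So the integral of the pointwise liminf is at most 4.67.


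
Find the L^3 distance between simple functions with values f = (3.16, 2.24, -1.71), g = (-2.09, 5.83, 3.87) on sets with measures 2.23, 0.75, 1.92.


Step 1: Compute differences f_i - g_i:
  3.16 - -2.09 = 5.25
  2.24 - 5.83 = -3.59
  -1.71 - 3.87 = -5.58
Step 2: Compute |diff|^3 * measure for each set:
  |5.25|^3 * 2.23 = 144.703125 * 2.23 = 322.687969
  |-3.59|^3 * 0.75 = 46.268279 * 0.75 = 34.701209
  |-5.58|^3 * 1.92 = 173.741112 * 1.92 = 333.582935
Step 3: Sum = 690.972113
Step 4: ||f-g||_3 = (690.972113)^(1/3) = 8.840704


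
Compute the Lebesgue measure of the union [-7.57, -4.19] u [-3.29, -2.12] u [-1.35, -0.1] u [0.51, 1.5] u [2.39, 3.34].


For pairwise disjoint intervals, m(union) = sum of lengths.
= (-4.19 - -7.57) + (-2.12 - -3.29) + (-0.1 - -1.35) + (1.5 - 0.51) + (3.34 - 2.39)
= 3.38 + 1.17 + 1.25 + 0.99 + 0.95
= 7.74


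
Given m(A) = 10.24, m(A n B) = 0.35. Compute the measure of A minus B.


m(A \ B) = m(A) - m(A n B)
= 10.24 - 0.35
= 9.89


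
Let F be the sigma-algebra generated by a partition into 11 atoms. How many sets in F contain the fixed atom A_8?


Each element of F is a union of some subset S of the 11 atoms.
The element contains A_8 iff A_8 is in S.
So we count subsets S of {A_1,...,A_11} with A_8 in S: choose freely among the other 10 atoms.
Count = 2^(11-1) = 2^10 = 1024.


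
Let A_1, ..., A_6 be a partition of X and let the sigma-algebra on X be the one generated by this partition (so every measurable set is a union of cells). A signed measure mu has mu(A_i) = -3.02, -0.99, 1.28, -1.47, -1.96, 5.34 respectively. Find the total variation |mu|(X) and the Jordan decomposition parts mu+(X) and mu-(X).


Step 1: Every measurable set is a union of atoms (the cells / points), so a Hahn decomposition is
  obtained by grouping atoms by sign: P = union of atoms with mu > 0, N = union of the remaining atoms.
  Atoms in P (indices): 3, 6;  atoms in N (indices): 1, 2, 4, 5
  Positive values: 1.28, 5.34
  Negative values: -3.02, -0.99, -1.47, -1.96
Step 2: mu+(X) = mu(P) = sum of positive atom values = 6.62
Step 3: mu-(X) = -mu(N) = sum of |negative atom values| = 7.44
Step 4: |mu|(X) = mu+(X) + mu-(X) = 6.62 + 7.44 = 14.06


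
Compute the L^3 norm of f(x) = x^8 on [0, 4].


Step 1: ||f||_3 = (integral_0^4 |x^8|^3 dx)^(1/3)
     = (integral_0^4 x^24 dx)^(1/3)
Step 2: integral_0^4 x^24 dx = [x^25/(25)] from 0 to 4 = 4^25/25
     = 1125899906842624/25 = 4.503600e+13
Step 3: ||f||_3 = (4.503600e+13)^(1/3) = 35578.414584


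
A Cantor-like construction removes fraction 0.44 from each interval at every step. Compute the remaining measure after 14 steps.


Step 1: At each step, fraction remaining = 1 - 0.44 = 0.56
Step 2: After 14 steps, measure = (0.56)^14
Result = 2.982857e-04


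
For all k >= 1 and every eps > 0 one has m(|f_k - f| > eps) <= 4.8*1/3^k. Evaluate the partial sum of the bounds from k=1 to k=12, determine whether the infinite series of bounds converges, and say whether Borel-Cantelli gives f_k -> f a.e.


Step 1: List the terms 4.8*1/3^k for k = 1 to 12:
  k=1: 1.6
  k=2: 0.533333
  k=3: 0.177778
  k=4: 0.059259
  k=5: 0.019753
  k=6: 0.006584
  k=7: 0.002195
  k=8: 7.315958e-04
  k=9: 2.438653e-04
  k=10: 8.128842e-05
  k=11: 2.709614e-05
  k=12: 9.032047e-06
Step 2: Partial sum = 1.6 + 0.533333 + 0.177778 + 0.059259 + 0.019753 + 0.006584 + 0.002195 + 7.315958e-04 + 2.438653e-04 + 8.128842e-05 + 2.709614e-05 + 9.032047e-06
     = 2.399995
Step 3: The full series sum_(k>=1) 4.8*1/3^k converges (geometric series with ratio 1/3 < 1; a constant multiple of a convergent series converges).
Step 4: Fix eps > 0. Since sum_k m(|f_k - f| > eps) < infinity, the Borel-Cantelli lemma gives
        m(limsup_k {|f_k - f| > eps}) = 0, i.e. for a.e. x, |f_k(x) - f(x)| <= eps for all large k.
        Applying this with eps = 1/j for j = 1, 2, ... and intersecting the countably many full-measure sets,
        for a.e. x we get limsup_k |f_k(x) - f(x)| <= 1/j for every j, hence f_k -> f almost everywhere.
Conclusion: series converges; Borel-Cantelli yields f_k -> f a.e.


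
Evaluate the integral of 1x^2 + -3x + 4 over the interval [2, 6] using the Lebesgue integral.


The Lebesgue integral of a Riemann-integrable function agrees with the Riemann integral.
Antiderivative F(x) = (1/3)x^3 + (-3/2)x^2 + 4x
F(6) = (1/3)*6^3 + (-3/2)*6^2 + 4*6
     = (1/3)*216 + (-3/2)*36 + 4*6
     = 72 + -54 + 24
     = 42
F(2) = 4.666667
Integral = F(6) - F(2) = 42 - 4.666667 = 37.333333


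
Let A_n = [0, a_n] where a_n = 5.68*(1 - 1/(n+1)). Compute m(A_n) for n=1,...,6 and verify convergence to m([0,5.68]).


By continuity of measure from below: if A_n increases to A, then m(A_n) -> m(A).
Here A = [0, 5.68], so m(A) = 5.68
Step 1: a_1 = 5.68*(1 - 1/2) = 2.84, m(A_1) = 2.84
Step 2: a_2 = 5.68*(1 - 1/3) = 3.7867, m(A_2) = 3.7867
Step 3: a_3 = 5.68*(1 - 1/4) = 4.26, m(A_3) = 4.26
Step 4: a_4 = 5.68*(1 - 1/5) = 4.544, m(A_4) = 4.544
Step 5: a_5 = 5.68*(1 - 1/6) = 4.7333, m(A_5) = 4.7333
Step 6: a_6 = 5.68*(1 - 1/7) = 4.8686, m(A_6) = 4.8686
Limit: m(A_n) -> m([0,5.68]) = 5.68


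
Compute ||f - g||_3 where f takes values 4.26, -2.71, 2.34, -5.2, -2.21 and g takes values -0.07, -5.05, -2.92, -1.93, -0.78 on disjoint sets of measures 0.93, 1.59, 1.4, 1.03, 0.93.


Step 1: Compute differences f_i - g_i:
  4.26 - -0.07 = 4.33
  -2.71 - -5.05 = 2.34
  2.34 - -2.92 = 5.26
  -5.2 - -1.93 = -3.27
  -2.21 - -0.78 = -1.43
Step 2: Compute |diff|^3 * measure for each set:
  |4.33|^3 * 0.93 = 81.182737 * 0.93 = 75.499945
  |2.34|^3 * 1.59 = 12.812904 * 1.59 = 20.372517
  |5.26|^3 * 1.4 = 145.531576 * 1.4 = 203.744206
  |-3.27|^3 * 1.03 = 34.965783 * 1.03 = 36.014756
  |-1.43|^3 * 0.93 = 2.924207 * 0.93 = 2.719513
Step 3: Sum = 338.350938
Step 4: ||f-g||_3 = (338.350938)^(1/3) = 6.96823


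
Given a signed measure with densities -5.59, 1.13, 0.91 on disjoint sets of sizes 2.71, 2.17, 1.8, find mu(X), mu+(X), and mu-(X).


Step 1: Compute signed measure on each set:
  Set 1: -5.59 * 2.71 = -15.1489
  Set 2: 1.13 * 2.17 = 2.4521
  Set 3: 0.91 * 1.8 = 1.638
Step 2: Total signed measure = (-15.1489) + (2.4521) + (1.638)
     = -11.0588
Step 3: Positive part mu+(X) = sum of positive contributions = 4.0901
Step 4: Negative part mu-(X) = |sum of negative contributions| = 15.1489


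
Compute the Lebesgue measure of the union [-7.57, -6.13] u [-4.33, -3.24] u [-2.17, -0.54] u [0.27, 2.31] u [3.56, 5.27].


For pairwise disjoint intervals, m(union) = sum of lengths.
= (-6.13 - -7.57) + (-3.24 - -4.33) + (-0.54 - -2.17) + (2.31 - 0.27) + (5.27 - 3.56)
= 1.44 + 1.09 + 1.63 + 2.04 + 1.71
= 7.91


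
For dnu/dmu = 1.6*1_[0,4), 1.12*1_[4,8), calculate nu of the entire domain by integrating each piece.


Integrate each piece of the Radon-Nikodym derivative:
Step 1: integral_0^4 1.6 dx = 1.6*(4-0) = 1.6*4 = 6.4
Step 2: integral_4^8 1.12 dx = 1.12*(8-4) = 1.12*4 = 4.48
Total: 6.4 + 4.48 = 10.88


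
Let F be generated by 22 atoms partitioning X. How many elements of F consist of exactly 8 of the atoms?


Each element of F is a union of some subset of the 22 atoms.
Elements that are unions of exactly 8 atoms correspond to 8-element subsets of the 22 atoms.
Count = C(22, 8) = 22! / (8! * 14!) = 319770.


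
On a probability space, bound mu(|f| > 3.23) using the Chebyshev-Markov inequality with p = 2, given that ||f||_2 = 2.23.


Chebyshev/Markov inequality: mu(|f| > eps) <= (||f||_p / eps)^p
Step 1: ||f||_2 / eps = 2.23 / 3.23 = 0.690402
Step 2: Raise to power p = 2:
  (0.690402)^2 = 0.476656
Step 3: Therefore mu(|f| > 3.23) <= 0.476656


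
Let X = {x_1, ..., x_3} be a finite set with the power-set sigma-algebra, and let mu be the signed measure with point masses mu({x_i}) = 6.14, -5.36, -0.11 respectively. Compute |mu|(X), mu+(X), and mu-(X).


Step 1: Every measurable set is a union of atoms (the cells / points), so a Hahn decomposition is
  obtained by grouping atoms by sign: P = union of atoms with mu > 0, N = union of the remaining atoms.
  Atoms in P (indices): 1;  atoms in N (indices): 2, 3
  Positive values: 6.14
  Negative values: -5.36, -0.11
Step 2: mu+(X) = mu(P) = sum of positive atom values = 6.14
Step 3: mu-(X) = -mu(N) = sum of |negative atom values| = 5.47
Step 4: |mu|(X) = mu+(X) + mu-(X) = 6.14 + 5.47 = 11.61


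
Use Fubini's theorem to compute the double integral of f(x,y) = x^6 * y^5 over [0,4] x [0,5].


By Fubini's theorem, the double integral factors as a product of single integrals:
Step 1: integral_0^4 x^6 dx = [x^7/7] from 0 to 4
     = 4^7/7 = 2340.571429
Step 2: integral_0^5 y^5 dy = [y^6/6] from 0 to 5
     = 5^6/6 = 2604.166667
Step 3: Double integral = 2340.571429 * 2604.166667 = 6.095238e+06


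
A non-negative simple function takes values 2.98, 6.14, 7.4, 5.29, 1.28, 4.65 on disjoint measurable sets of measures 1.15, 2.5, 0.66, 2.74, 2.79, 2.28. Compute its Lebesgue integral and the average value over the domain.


Step 1: Integral = sum(value_i * measure_i)
= 2.98*1.15 + 6.14*2.5 + 7.4*0.66 + 5.29*2.74 + 1.28*2.79 + 4.65*2.28
= 3.427 + 15.35 + 4.884 + 14.4946 + 3.5712 + 10.602
= 52.3288
Step 2: Total measure of domain = 1.15 + 2.5 + 0.66 + 2.74 + 2.79 + 2.28 = 12.12
Step 3: Average value = 52.3288 / 12.12 = 4.317558


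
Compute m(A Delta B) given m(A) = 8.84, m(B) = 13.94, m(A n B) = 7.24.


m(A Delta B) = m(A) + m(B) - 2*m(A n B)
= 8.84 + 13.94 - 2*7.24
= 8.84 + 13.94 - 14.48
= 8.3


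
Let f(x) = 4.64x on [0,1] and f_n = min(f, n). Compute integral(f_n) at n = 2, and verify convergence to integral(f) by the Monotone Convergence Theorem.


f(x) = 4.64x on [0,1]; f_n(x) = min(4.64x, n). At n = 2:
Step 1: f(x) reaches 2 at x = 2/4.64 = 0.431034
Step 2: integral(f_2) = integral(4.64x, 0, 0.431034) + integral(2, 0.431034, 1)
       = 4.64*0.431034^2/2 + 2*(1 - 0.431034)
       = 0.431034 + 1.137931
       = 1.568966
Step 3: As n -> infinity, f_n increases to f, so by MCT integral(f_n) -> integral(f) = 4.64/2 = 2.32.
Convergence: integral(f_2) = 1.568966 -> 2.32 as n -> infinity


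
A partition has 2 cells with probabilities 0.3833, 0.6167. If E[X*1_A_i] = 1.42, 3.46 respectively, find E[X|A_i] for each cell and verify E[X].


For each cell A_i: E[X|A_i] = E[X*1_A_i] / P(A_i)
Step 1: E[X|A_1] = 1.42 / 0.3833 = 3.70467
Step 2: E[X|A_2] = 3.46 / 0.6167 = 5.610508
Verification: E[X] = sum E[X*1_A_i] = 1.42 + 3.46 = 4.88


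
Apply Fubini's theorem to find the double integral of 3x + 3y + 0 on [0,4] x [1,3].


By Fubini, integrate in x first, then y.
Step 1: Fix y, integrate over x in [0,4]:
  integral(3x + 3y + 0, x=0..4)
  = 3*(4^2 - 0^2)/2 + (3y + 0)*(4 - 0)
  = 24 + (3y + 0)*4
  = 24 + 12y + 0
  = 24 + 12y
Step 2: Integrate over y in [1,3]:
  integral(24 + 12y, y=1..3)
  = 24*2 + 12*(3^2 - 1^2)/2
  = 48 + 48
  = 96


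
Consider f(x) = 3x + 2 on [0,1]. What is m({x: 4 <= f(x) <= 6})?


f^(-1)([4, 6]) = {x : 4 <= 3x + 2 <= 6}
Solving: (4 - 2)/3 <= x <= (6 - 2)/3
= [0.666667, 1.333333]
Intersecting with [0,1]: [0.666667, 1]
Measure = 1 - 0.666667 = 0.333333


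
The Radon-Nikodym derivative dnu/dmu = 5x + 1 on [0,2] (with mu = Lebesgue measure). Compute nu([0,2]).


nu(A) = integral_A (dnu/dmu) dmu = integral_0^2 (5x + 1) dx
Step 1: Antiderivative F(x) = (5/2)x^2 + 1x
Step 2: F(2) = (5/2)*2^2 + 1*2 = 10 + 2 = 12
Step 3: F(0) = (5/2)*0^2 + 1*0 = 0.0 + 0 = 0.0
Step 4: nu([0,2]) = F(2) - F(0) = 12 - 0.0 = 12


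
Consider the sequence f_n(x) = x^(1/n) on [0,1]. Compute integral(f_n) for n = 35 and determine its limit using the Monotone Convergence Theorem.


At n = 35: f_35(x) = x^(1/35).
Step 1: integral(x^(1/35), 0, 1) = [x^(1/35+1) / (1/35+1)] from 0 to 1
     = 1 / (1/35 + 1) = 1 / ((35+1)/35) = 35/(35+1)
     = 35/36 = 0.972222
Step 2: As n -> infinity, f_n(x) = x^(1/n) -> 1 for x in (0,1], and f_n is increasing in n.
By MCT, lim_n integral(f_n) = integral(lim_n f_n) = integral(1, 0, 1) = 1.
Step 3: Verify convergence: 35/36 = 0.972222 -> 1


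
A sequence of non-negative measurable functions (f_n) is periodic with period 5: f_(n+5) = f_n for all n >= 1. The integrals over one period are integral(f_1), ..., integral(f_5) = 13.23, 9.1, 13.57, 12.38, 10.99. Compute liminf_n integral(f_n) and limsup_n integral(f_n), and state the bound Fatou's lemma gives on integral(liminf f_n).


The sequence (integral(f_n)) is periodic with period 5, repeating the values 13.23, 9.1, 13.57, 12.38, 10.99 indefinitely.
Step 1: For a periodic sequence, every tail (a_m, a_(m+1), ...) contains all 5 period values infinitely often.
Step 2: Hence inf of every tail = min of the period values = min(13.23, 9.1, 13.57, 12.38, 10.99) = 9.1.
        liminf_n integral(f_n) = sup over m of (inf of tail from m) = 9.1.
Step 3: Similarly sup of every tail = max of the period values = 13.57.
        limsup_n integral(f_n) = 13.57.
Step 4: Fatou's lemma: integral(liminf_n f_n) <= liminf_n integral(f_n) = 9.1.
        So the integral of the pointwise liminf is at most 9.1.


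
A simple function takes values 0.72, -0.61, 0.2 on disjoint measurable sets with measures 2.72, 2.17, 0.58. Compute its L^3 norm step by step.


Step 1: Compute |f_i|^3 for each value:
  |0.72|^3 = 0.373248
  |-0.61|^3 = 0.226981
  |0.2|^3 = 0.008
Step 2: Multiply by measures and sum:
  0.373248 * 2.72 = 1.015235
  0.226981 * 2.17 = 0.492549
  0.008 * 0.58 = 0.00464
Sum = 1.015235 + 0.492549 + 0.00464 = 1.512423
Step 3: Take the p-th root:
||f||_3 = (1.512423)^(1/3) = 1.147866


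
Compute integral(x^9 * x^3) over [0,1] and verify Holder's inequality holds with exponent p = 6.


Step 1: Exact integral of f*g = integral(x^12, 0, 1) = 1/13
     = 0.076923
Step 2: Holder bound with p=6, q=1.2:
  ||f||_p = (integral x^54 dx)^(1/6) = (1/55)^(1/6) = 0.51279
  ||g||_q = (integral x^3.6 dx)^(1/1.2) = (1/4.6)^(1/1.2) = 0.280351
Step 3: Holder bound = ||f||_p * ||g||_q = 0.51279 * 0.280351 = 0.143761
Verification: 0.076923 <= 0.143761 (Holder holds)


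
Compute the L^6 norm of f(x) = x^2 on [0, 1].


Step 1: ||f||_6 = (integral_0^1 |x^2|^6 dx)^(1/6)
     = (integral_0^1 x^12 dx)^(1/6)
Step 2: integral_0^1 x^12 dx = [x^13/(13)] from 0 to 1 = 1^13/13
     = 1/13 = 0.076923
Step 3: ||f||_6 = (0.076923)^(1/6) = 0.652143
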